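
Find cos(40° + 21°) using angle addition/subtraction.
cos(40° + 21°) = cos 40° cos 21° - sin 40° sin 21° = 0.4848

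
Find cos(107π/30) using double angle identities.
cos(107π/30) = cos²107π/60 - sin²107π/60 = 0.2079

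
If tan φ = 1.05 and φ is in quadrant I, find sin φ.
sin φ = 0.7241 (using tan²φ + 1 = sec²φ)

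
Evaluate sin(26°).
sin(26°) = 0.4384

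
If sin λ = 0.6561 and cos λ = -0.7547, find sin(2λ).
sin(2λ) = 2 sin λ cos λ = -0.9903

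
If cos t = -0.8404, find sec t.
sec t = 1/cos t = -1.19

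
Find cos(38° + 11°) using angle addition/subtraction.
cos(38° + 11°) = cos 38° cos 11° - sin 38° sin 11° = 0.6561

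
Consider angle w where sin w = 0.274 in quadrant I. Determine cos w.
cos w = √(1 - sin²w) = 0.9617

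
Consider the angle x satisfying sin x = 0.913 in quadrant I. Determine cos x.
cos x = √(1 - sin²x) = 0.408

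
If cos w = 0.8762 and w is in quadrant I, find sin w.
sin w = 0.4819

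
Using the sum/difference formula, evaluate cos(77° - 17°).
cos(77° - 17°) = cos 77° cos 17° + sin 77° sin 17° = 1/2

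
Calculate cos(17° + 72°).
cos(17° + 72°) = cos 17° cos 72° - sin 17° sin 72° = 0.01745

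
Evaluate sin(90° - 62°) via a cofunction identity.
sin(90° - 62°) = cos(62°) = 0.4695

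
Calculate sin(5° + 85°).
sin(5° + 85°) = sin 5° cos 85° + cos 5° sin 85° = 1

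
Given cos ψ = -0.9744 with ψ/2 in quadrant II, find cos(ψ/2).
cos(ψ/2) = ±√((1 + cos ψ)/2); negative since ψ/2 ∈ QII, so cos(ψ/2) = -0.1131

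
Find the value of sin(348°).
sin(348°) = -0.2079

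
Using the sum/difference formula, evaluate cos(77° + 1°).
cos(77° + 1°) = cos 77° cos 1° - sin 77° sin 1° = 0.2079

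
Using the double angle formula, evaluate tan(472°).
tan(472°) = 2 tan 236° / (1 - tan²236°) = -2.475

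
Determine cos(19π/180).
cos(19π/180) = 0.9455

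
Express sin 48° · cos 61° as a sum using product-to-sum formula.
sin 48° cos 61° = (1/2)[sin(48°+61°) + sin(48°-61°)]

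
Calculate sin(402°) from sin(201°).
sin(402°) = 2 sin 201° cos 201° = 0.6691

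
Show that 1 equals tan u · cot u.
RHS = (sin u/cos u) · (cos u/sin u) = 1 = LHS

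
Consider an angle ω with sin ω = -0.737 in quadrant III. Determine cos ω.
cos ω = ±√(1 - sin²ω) = -0.6759 (negative in QIII)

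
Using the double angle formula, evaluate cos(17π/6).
cos(17π/6) = cos²17π/12 - sin²17π/12 = -√3/2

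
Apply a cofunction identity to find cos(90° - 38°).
cos(90° - 38°) = sin(38°) = 0.6157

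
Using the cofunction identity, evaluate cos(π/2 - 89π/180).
cos(π/2 - 89π/180) = sin(89π/180) = 0.9998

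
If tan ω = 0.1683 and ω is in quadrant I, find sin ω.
sin ω = 0.166 (using tan²ω + 1 = sec²ω)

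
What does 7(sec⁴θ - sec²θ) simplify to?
7(sec⁴θ - sec²θ) = 7(tan⁴θ + tan²θ) (using Pythagorean)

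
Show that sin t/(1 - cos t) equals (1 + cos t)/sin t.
LHS = sin t(1 + cos t) / ((1 - cos t)(1 + cos t)) = sin t(1 + cos t) / (1 - cos²t) = sin t(1 + cos t) / sin²t = (1 + cos t)/sin t = RHS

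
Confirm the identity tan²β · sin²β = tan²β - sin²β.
RHS = sin²β/cos²β - sin²β = sin²β(1/cos²β - 1) = sin²β · (1 - cos²β)/cos²β = sin²β · sin²β/cos²β = sin²β · tan²β = LHS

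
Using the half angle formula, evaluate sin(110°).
sin(110°) = √((1 - cos 220°)/2) = 0.9397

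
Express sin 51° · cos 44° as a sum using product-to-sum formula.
sin 51° cos 44° = (1/2)[sin(51°+44°) + sin(51°-44°)]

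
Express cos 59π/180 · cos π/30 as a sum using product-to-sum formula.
cos 59π/180 cos π/30 = (1/2)[cos(59π/180-π/30) + cos(59π/180+π/30)]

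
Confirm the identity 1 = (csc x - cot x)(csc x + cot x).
RHS = csc²x - cot²x = (1 + cot²x) - cot²x = 1 = LHS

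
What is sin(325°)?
sin(325°) = -0.5736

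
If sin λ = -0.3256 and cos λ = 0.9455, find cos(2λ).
cos(2λ) = cos²λ - sin²λ = 0.788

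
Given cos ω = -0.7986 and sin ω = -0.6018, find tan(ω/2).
tan(ω/2) = sin ω / (1 + cos ω) = -2.988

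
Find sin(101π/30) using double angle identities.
sin(101π/30) = 2 sin 101π/60 cos 101π/60 = -0.9135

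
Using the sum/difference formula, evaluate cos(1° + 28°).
cos(1° + 28°) = cos 1° cos 28° - sin 1° sin 28° = 0.8746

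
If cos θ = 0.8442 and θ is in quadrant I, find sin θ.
sin θ = 0.536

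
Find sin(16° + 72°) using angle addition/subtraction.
sin(16° + 72°) = sin 16° cos 72° + cos 16° sin 72° = 0.9994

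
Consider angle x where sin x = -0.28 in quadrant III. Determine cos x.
cos x = ±√(1 - sin²x) = -0.96 (negative in QIII)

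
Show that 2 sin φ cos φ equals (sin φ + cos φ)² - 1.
RHS = sin²φ + 2 sin φ cos φ + cos²φ - 1 = (sin²φ + cos²φ) + 2 sin φ cos φ - 1 = 1 + 2 sin φ cos φ - 1 = 2 sin φ cos φ = LHS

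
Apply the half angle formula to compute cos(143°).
cos(143°) = -√((1 + cos 286°)/2) = -0.7986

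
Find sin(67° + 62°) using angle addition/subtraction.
sin(67° + 62°) = sin 67° cos 62° + cos 67° sin 62° = 0.7771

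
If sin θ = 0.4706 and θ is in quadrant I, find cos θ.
cos θ = 0.8823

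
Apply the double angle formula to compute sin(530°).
sin(530°) = 2 sin 265° cos 265° = 0.1736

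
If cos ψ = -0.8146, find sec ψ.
sec ψ = 1/cos ψ = -1.228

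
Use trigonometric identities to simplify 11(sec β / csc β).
11(sec β / csc β) = 11(tan β) (using Reciprocal identities)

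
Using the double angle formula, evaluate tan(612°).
tan(612°) = 2 tan 306° / (1 - tan²306°) = 3.078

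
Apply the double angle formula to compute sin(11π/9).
sin(11π/9) = 2 sin 11π/18 cos 11π/18 = -0.6428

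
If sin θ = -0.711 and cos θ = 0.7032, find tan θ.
tan θ = sin θ / cos θ = -1.011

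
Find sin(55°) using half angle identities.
sin(55°) = √((1 - cos 110°)/2) = 0.8192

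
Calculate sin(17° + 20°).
sin(17° + 20°) = sin 17° cos 20° + cos 17° sin 20° = 0.6018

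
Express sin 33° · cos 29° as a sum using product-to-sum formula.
sin 33° cos 29° = (1/2)[sin(33°+29°) + sin(33°-29°)]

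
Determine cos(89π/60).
cos(89π/60) = -0.05234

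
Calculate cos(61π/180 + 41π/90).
cos(61π/180 + 41π/90) = cos 61π/180 cos 41π/90 - sin 61π/180 sin 41π/90 = -0.7986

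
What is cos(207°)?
cos(207°) = -0.891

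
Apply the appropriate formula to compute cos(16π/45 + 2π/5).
cos(16π/45 + 2π/5) = cos 16π/45 cos 2π/5 - sin 16π/45 sin 2π/5 = -0.7193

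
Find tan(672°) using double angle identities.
tan(672°) = 2 tan 336° / (1 - tan²336°) = -1.111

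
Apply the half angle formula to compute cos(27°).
cos(27°) = √((1 + cos 54°)/2) = 0.891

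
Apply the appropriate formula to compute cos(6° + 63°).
cos(6° + 63°) = cos 6° cos 63° - sin 6° sin 63° = 0.3584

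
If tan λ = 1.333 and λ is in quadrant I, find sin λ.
sin λ = 0.7999 (using tan²λ + 1 = sec²λ)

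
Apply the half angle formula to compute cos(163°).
cos(163°) = -√((1 + cos 326°)/2) = -0.9563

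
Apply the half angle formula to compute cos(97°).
cos(97°) = -√((1 + cos 194°)/2) = -0.1219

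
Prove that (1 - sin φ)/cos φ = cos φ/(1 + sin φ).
LHS = (1 - sin φ)(1 + sin φ) / (cos φ(1 + sin φ)) = (1 - sin²φ) / (cos φ(1 + sin φ)) = cos²φ / (cos φ(1 + sin φ)) = cos φ/(1 + sin φ) = RHS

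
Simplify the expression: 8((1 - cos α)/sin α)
8((1 - cos α)/sin α) = 8(tan(α/2)) (using Half angle)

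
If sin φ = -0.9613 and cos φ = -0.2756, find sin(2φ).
sin(2φ) = 2 sin φ cos φ = 0.5299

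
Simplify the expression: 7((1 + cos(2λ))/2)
7((1 + cos(2λ))/2) = 7(cos²λ) (using Power reduction)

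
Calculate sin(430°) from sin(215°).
sin(430°) = 2 sin 215° cos 215° = 0.9397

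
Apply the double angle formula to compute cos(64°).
cos(64°) = cos²32° - sin²32° = 0.4384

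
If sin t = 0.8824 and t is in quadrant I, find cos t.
cos t = 0.4705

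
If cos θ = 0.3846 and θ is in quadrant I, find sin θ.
sin θ = 0.9231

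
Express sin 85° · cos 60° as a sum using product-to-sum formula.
sin 85° cos 60° = (1/2)[sin(85°+60°) + sin(85°-60°)]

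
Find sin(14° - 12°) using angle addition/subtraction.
sin(14° - 12°) = sin 14° cos 12° - cos 14° sin 12° = 0.0349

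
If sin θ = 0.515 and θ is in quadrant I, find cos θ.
cos θ = 0.8572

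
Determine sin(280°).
sin(280°) = -0.9848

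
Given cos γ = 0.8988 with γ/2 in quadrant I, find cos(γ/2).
cos(γ/2) = ±√((1 + cos γ)/2); positive since γ/2 ∈ QI, so cos(γ/2) = 0.9744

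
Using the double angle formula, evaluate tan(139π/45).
tan(139π/45) = 2 tan 139π/90 / (1 - tan²139π/90) = 0.2867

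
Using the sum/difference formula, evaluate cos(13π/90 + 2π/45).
cos(13π/90 + 2π/45) = cos 13π/90 cos 2π/45 - sin 13π/90 sin 2π/45 = 0.829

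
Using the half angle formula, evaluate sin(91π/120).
sin(91π/120) = √((1 - cos 91π/60)/2) = 0.6884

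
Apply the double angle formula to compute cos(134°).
cos(134°) = cos²67° - sin²67° = -0.6947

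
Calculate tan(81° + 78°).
tan(81° + 78°) = (tan 81° + tan 78°)/(1 - tan 81° tan 78°) = -0.3839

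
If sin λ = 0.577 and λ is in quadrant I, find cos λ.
cos λ = 0.8167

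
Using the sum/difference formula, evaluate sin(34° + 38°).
sin(34° + 38°) = sin 34° cos 38° + cos 34° sin 38° = 0.9511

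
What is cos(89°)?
cos(89°) = 0.01745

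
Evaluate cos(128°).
cos(128°) = -0.6157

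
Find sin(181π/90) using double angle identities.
sin(181π/90) = 2 sin 181π/180 cos 181π/180 = 0.0349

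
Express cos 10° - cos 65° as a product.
cos 10° - cos 65° = -2 sin(37.5°) sin(-27.5°)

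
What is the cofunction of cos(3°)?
cos(3°) = sin(90° - 3°) = sin(87°)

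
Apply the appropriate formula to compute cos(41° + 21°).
cos(41° + 21°) = cos 41° cos 21° - sin 41° sin 21° = 0.4695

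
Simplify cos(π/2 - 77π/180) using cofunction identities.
cos(π/2 - 77π/180) = sin(77π/180)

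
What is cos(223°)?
cos(223°) = -0.7314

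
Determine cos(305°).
cos(305°) = 0.5736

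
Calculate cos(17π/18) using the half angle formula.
cos(17π/18) = -√((1 + cos 17π/9)/2) = -0.9848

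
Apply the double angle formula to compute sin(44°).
sin(44°) = 2 sin 22° cos 22° = 0.6947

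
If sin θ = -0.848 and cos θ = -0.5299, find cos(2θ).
cos(2θ) = cos²θ - sin²θ = -0.4383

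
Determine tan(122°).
tan(122°) = -1.6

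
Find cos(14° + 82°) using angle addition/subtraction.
cos(14° + 82°) = cos 14° cos 82° - sin 14° sin 82° = -0.1045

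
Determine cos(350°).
cos(350°) = 0.9848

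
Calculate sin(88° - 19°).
sin(88° - 19°) = sin 88° cos 19° - cos 88° sin 19° = 0.9336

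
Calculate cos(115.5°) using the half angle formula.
cos(115.5°) = -√((1 + cos 231°)/2) = -0.4305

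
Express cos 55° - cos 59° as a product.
cos 55° - cos 59° = -2 sin(57°) sin(-2°)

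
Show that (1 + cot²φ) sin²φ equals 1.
LHS = csc²φ · sin²φ = (1/sin²φ) · sin²φ = 1 = RHS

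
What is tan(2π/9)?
tan(2π/9) = 0.8391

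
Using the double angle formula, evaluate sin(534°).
sin(534°) = 2 sin 267° cos 267° = 0.1045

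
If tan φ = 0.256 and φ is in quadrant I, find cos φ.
cos φ = 0.9688 (using tan²φ + 1 = sec²φ)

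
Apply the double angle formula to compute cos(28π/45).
cos(28π/45) = cos²14π/45 - sin²14π/45 = -0.3746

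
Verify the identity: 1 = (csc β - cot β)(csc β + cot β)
RHS = csc²β - cot²β = (1 + cot²β) - cot²β = 1 = LHS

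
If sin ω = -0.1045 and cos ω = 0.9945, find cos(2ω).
cos(2ω) = cos²ω - sin²ω = 0.9781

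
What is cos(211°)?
cos(211°) = -0.8572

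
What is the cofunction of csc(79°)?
csc(79°) = sec(90° - 79°) = sec(11°)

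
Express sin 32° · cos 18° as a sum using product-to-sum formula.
sin 32° cos 18° = (1/2)[sin(32°+18°) + sin(32°-18°)]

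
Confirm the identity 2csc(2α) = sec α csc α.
LHS = 2/sin(2α) = 2/(2 sin α cos α) = 1/(sin α cos α) = (1/cos α)(1/sin α) = sec α csc α = RHS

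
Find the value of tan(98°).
tan(98°) = -7.115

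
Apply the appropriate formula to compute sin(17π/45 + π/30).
sin(17π/45 + π/30) = sin 17π/45 cos π/30 + cos 17π/45 sin π/30 = 0.9613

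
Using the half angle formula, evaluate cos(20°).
cos(20°) = √((1 + cos 40°)/2) = 0.9397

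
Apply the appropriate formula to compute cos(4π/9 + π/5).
cos(4π/9 + π/5) = cos 4π/9 cos π/5 - sin 4π/9 sin π/5 = -0.4384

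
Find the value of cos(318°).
cos(318°) = 0.7431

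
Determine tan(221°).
tan(221°) = 0.8693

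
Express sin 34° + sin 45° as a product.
sin 34° + sin 45° = 2 sin(39.5°) cos(-5.5°)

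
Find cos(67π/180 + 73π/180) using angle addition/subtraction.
cos(67π/180 + 73π/180) = cos 67π/180 cos 73π/180 - sin 67π/180 sin 73π/180 = -0.766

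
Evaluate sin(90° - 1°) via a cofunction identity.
sin(90° - 1°) = cos(1°) = 0.9998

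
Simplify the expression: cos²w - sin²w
cos²w - sin²w = cos(2w) (using Double angle)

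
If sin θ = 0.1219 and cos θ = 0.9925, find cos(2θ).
cos(2θ) = cos²θ - sin²θ = 0.9702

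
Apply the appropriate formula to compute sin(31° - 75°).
sin(31° - 75°) = sin 31° cos 75° - cos 31° sin 75° = -0.6947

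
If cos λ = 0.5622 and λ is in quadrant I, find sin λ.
sin λ = 0.827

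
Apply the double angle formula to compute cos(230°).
cos(230°) = cos²115° - sin²115° = -0.6428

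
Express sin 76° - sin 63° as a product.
sin 76° - sin 63° = 2 cos(69.5°) sin(6.5°)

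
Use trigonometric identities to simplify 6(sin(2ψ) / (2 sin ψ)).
6(sin(2ψ) / (2 sin ψ)) = 6(cos ψ) (using Double angle)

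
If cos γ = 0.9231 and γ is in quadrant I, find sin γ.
sin γ = 0.3846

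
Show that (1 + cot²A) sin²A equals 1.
LHS = csc²A · sin²A = (1/sin²A) · sin²A = 1 = RHS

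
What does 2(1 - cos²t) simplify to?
2(1 - cos²t) = 2(sin²t) (using Pythagorean identity)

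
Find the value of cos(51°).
cos(51°) = 0.6293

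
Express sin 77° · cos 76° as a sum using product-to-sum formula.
sin 77° cos 76° = (1/2)[sin(77°+76°) + sin(77°-76°)]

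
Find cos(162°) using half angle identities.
cos(162°) = -√((1 + cos 324°)/2) = -0.9511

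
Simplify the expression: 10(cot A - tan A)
10(cot A - tan A) = 10(2 cot(2A)) (using Double angle)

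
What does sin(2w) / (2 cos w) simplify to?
sin(2w) / (2 cos w) = sin w (using Double angle)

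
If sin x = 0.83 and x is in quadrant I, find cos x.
cos x = 0.5578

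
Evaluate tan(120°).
tan(120°) = -√3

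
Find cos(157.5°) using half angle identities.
cos(157.5°) = -√((1 + cos 315°)/2) = -0.9239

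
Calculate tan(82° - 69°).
tan(82° - 69°) = (tan 82° - tan 69°)/(1 + tan 82° tan 69°) = 0.2309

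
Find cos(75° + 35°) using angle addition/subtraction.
cos(75° + 35°) = cos 75° cos 35° - sin 75° sin 35° = -0.342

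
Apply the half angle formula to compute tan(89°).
tan(89°) = sin 178° / (1 + cos 178°) = 57.29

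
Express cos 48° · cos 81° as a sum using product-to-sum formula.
cos 48° cos 81° = (1/2)[cos(48°-81°) + cos(48°+81°)]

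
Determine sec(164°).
sec(164°) = -1.04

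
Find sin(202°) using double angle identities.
sin(202°) = 2 sin 101° cos 101° = -0.3746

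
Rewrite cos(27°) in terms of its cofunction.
cos(27°) = sin(90° - 27°) = sin(63°)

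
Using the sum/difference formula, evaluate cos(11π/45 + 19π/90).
cos(11π/45 + 19π/90) = cos 11π/45 cos 19π/90 - sin 11π/45 sin 19π/90 = 0.1392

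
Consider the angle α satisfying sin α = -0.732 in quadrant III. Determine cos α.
cos α = ±√(1 - sin²α) = -0.6813 (negative in QIII)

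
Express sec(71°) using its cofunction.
sec(71°) = csc(90° - 71°) = csc(19°)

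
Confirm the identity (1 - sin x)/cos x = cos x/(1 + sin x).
LHS = (1 - sin x)(1 + sin x) / (cos x(1 + sin x)) = (1 - sin²x) / (cos x(1 + sin x)) = cos²x / (cos x(1 + sin x)) = cos x/(1 + sin x) = RHS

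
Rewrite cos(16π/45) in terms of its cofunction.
cos(16π/45) = sin(π/2 - 16π/45) = sin(13π/90)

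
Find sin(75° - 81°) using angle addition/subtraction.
sin(75° - 81°) = sin 75° cos 81° - cos 75° sin 81° = -0.1045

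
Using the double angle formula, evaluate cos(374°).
cos(374°) = 2cos²187° - 1 = 0.9703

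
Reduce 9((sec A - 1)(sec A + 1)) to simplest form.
9((sec A - 1)(sec A + 1)) = 9(tan²A) (using Diff. of squares)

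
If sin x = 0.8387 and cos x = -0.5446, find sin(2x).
sin(2x) = 2 sin x cos x = -0.9135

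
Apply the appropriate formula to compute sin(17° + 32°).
sin(17° + 32°) = sin 17° cos 32° + cos 17° sin 32° = 0.7547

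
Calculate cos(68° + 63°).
cos(68° + 63°) = cos 68° cos 63° - sin 68° sin 63° = -0.6561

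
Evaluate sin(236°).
sin(236°) = -0.829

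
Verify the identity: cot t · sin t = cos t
LHS = (cos t/sin t) · sin t = cos t = RHS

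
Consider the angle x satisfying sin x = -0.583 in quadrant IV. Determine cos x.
cos x = √(1 - sin²x) = 0.8125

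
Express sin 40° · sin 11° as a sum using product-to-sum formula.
sin 40° sin 11° = (1/2)[cos(40°-11°) - cos(40°+11°)]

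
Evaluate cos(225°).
cos(225°) = -√2/2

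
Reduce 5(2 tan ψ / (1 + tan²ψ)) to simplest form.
5(2 tan ψ / (1 + tan²ψ)) = 5(sin(2ψ)) (using Double angle)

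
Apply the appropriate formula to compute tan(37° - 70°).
tan(37° - 70°) = (tan 37° - tan 70°)/(1 + tan 37° tan 70°) = -0.6494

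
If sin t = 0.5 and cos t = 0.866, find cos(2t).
cos(2t) = cos²t - sin²t = 0.5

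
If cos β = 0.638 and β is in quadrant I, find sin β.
sin β = 0.77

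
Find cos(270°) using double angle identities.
cos(270°) = cos²135° - sin²135° = 0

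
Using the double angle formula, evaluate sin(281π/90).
sin(281π/90) = 2 sin 281π/180 cos 281π/180 = -0.3746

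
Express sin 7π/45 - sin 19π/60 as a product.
sin 7π/45 - sin 19π/60 = 2 cos(17π/72) sin(-29π/360)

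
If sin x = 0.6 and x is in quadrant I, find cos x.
cos x = 0.8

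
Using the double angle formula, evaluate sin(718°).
sin(718°) = 2 sin 359° cos 359° = -0.0349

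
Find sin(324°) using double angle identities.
sin(324°) = 2 sin 162° cos 162° = -0.5878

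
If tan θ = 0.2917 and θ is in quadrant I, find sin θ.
sin θ = 0.28 (using tan²θ + 1 = sec²θ)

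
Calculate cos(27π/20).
cos(27π/20) = -0.454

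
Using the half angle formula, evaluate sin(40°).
sin(40°) = √((1 - cos 80°)/2) = 0.6428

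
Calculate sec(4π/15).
sec(4π/15) = 1.494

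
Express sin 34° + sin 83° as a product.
sin 34° + sin 83° = 2 sin(58.5°) cos(-24.5°)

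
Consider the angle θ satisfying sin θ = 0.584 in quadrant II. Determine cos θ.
cos θ = ±√(1 - sin²θ) = -0.8118 (negative in QII)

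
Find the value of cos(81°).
cos(81°) = 0.1564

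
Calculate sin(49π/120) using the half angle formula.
sin(49π/120) = √((1 - cos 49π/60)/2) = 0.9588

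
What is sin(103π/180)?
sin(103π/180) = 0.9744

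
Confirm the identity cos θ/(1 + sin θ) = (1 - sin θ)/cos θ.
RHS = (1 - sin θ)(1 + sin θ) / (cos θ(1 + sin θ)) = (1 - sin²θ) / (cos θ(1 + sin θ)) = cos²θ / (cos θ(1 + sin θ)) = cos θ/(1 + sin θ) = LHS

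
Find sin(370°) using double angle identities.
sin(370°) = 2 sin 185° cos 185° = 0.1736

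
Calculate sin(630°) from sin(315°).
sin(630°) = 2 sin 315° cos 315° = -1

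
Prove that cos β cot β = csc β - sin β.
RHS = 1/sin β - sin β = (1 - sin²β)/sin β = cos²β/sin β = cos β · (cos β/sin β) = cos β cot β = LHS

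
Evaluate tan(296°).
tan(296°) = -2.05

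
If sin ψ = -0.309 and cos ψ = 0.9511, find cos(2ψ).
cos(2ψ) = cos²ψ - sin²ψ = 0.8091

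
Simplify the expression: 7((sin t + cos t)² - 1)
7((sin t + cos t)² - 1) = 7(sin(2t)) (using Pythagorean + double angle)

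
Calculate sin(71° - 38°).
sin(71° - 38°) = sin 71° cos 38° - cos 71° sin 38° = 0.5446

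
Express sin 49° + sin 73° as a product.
sin 49° + sin 73° = 2 sin(61°) cos(-12°)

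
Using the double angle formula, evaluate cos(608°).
cos(608°) = 1 - 2sin²304° = -0.3746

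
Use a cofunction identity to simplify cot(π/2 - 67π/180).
cot(π/2 - 67π/180) = tan(67π/180)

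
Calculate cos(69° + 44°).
cos(69° + 44°) = cos 69° cos 44° - sin 69° sin 44° = -0.3907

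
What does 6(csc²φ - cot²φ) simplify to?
6(csc²φ - cot²φ) = 6 (using Pythagorean identity)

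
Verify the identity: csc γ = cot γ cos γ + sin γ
RHS = cos²γ/sin γ + sin γ = (cos²γ + sin²γ)/sin γ = 1/sin γ = csc γ = LHS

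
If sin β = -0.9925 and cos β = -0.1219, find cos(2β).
cos(2β) = cos²β - sin²β = -0.9702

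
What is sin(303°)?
sin(303°) = -0.8387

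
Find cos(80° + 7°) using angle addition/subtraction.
cos(80° + 7°) = cos 80° cos 7° - sin 80° sin 7° = 0.05234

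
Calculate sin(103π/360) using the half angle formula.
sin(103π/360) = √((1 - cos 103π/180)/2) = 0.7826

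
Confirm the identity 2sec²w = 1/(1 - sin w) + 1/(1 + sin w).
RHS = [(1 + sin w) + (1 - sin w)] / [(1 - sin w)(1 + sin w)] = 2/(1 - sin²w) = 2/cos²w = 2sec²w = LHS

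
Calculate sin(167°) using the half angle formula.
sin(167°) = √((1 - cos 334°)/2) = 0.225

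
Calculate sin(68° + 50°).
sin(68° + 50°) = sin 68° cos 50° + cos 68° sin 50° = 0.8829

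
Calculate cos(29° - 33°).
cos(29° - 33°) = cos 29° cos 33° + sin 29° sin 33° = 0.9976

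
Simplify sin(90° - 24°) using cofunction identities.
sin(90° - 24°) = cos(24°)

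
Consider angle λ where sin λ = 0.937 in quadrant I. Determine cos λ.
cos λ = √(1 - sin²λ) = 0.3493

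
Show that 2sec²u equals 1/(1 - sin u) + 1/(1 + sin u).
RHS = [(1 + sin u) + (1 - sin u)] / [(1 - sin u)(1 + sin u)] = 2/(1 - sin²u) = 2/cos²u = 2sec²u = LHS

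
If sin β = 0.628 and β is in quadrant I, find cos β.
cos β = 0.7782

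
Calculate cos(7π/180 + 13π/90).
cos(7π/180 + 13π/90) = cos 7π/180 cos 13π/90 - sin 7π/180 sin 13π/90 = 0.8387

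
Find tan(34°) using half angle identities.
tan(34°) = sin 68° / (1 + cos 68°) = 0.6745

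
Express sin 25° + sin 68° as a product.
sin 25° + sin 68° = 2 sin(46.5°) cos(-21.5°)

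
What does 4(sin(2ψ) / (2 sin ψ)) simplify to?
4(sin(2ψ) / (2 sin ψ)) = 4(cos ψ) (using Double angle)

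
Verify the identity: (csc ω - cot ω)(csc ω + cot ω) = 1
LHS = csc²ω - cot²ω = (1 + cot²ω) - cot²ω = 1 = RHS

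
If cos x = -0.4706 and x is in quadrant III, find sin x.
sin x = -0.8823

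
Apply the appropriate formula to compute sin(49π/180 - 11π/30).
sin(49π/180 - 11π/30) = sin 49π/180 cos 11π/30 - cos 49π/180 sin 11π/30 = -0.2924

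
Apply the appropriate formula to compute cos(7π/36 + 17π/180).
cos(7π/36 + 17π/180) = cos 7π/36 cos 17π/180 - sin 7π/36 sin 17π/180 = 0.6157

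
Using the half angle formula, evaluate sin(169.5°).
sin(169.5°) = √((1 - cos 339°)/2) = 0.1822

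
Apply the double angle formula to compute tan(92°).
tan(92°) = 2 tan 46° / (1 - tan²46°) = -28.64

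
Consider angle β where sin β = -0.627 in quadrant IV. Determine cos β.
cos β = √(1 - sin²β) = 0.779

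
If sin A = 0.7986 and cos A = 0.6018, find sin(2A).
sin(2A) = 2 sin A cos A = 0.9612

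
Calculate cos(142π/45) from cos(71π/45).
cos(142π/45) = cos²71π/45 - sin²71π/45 = -0.8829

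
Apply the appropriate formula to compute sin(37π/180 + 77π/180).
sin(37π/180 + 77π/180) = sin 37π/180 cos 77π/180 + cos 37π/180 sin 77π/180 = 0.9135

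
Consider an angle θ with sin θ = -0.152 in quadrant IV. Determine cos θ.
cos θ = √(1 - sin²θ) = 0.9884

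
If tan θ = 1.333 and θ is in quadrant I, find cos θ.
cos θ = 0.6001 (using tan²θ + 1 = sec²θ)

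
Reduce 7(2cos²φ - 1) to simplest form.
7(2cos²φ - 1) = 7(cos(2φ)) (using Double angle)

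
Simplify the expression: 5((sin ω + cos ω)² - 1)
5((sin ω + cos ω)² - 1) = 5(sin(2ω)) (using Pythagorean + double angle)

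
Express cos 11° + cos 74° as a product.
cos 11° + cos 74° = 2 cos(42.5°) cos(-31.5°)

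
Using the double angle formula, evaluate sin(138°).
sin(138°) = 2 sin 69° cos 69° = 0.6691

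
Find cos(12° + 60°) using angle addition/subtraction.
cos(12° + 60°) = cos 12° cos 60° - sin 12° sin 60° = 0.309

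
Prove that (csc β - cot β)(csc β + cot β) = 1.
LHS = csc²β - cot²β = (1 + cot²β) - cot²β = 1 = RHS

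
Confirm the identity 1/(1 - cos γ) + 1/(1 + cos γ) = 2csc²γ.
LHS = [(1 + cos γ) + (1 - cos γ)] / [(1 - cos γ)(1 + cos γ)] = 2/(1 - cos²γ) = 2/sin²γ = 2csc²γ = RHS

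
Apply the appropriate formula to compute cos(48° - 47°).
cos(48° - 47°) = cos 48° cos 47° + sin 48° sin 47° = 0.9998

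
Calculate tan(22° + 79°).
tan(22° + 79°) = (tan 22° + tan 79°)/(1 - tan 22° tan 79°) = -5.145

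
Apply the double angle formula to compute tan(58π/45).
tan(58π/45) = 2 tan 29π/45 / (1 - tan²29π/45) = 1.28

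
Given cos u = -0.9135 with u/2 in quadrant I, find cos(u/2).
cos(u/2) = ±√((1 + cos u)/2); positive since u/2 ∈ QI, so cos(u/2) = 0.208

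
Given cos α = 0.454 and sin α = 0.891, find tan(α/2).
tan(α/2) = sin α / (1 + cos α) = 0.6128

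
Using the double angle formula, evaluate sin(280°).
sin(280°) = 2 sin 140° cos 140° = -0.9848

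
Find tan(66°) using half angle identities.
tan(66°) = sin 132° / (1 + cos 132°) = 2.246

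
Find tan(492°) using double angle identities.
tan(492°) = 2 tan 246° / (1 - tan²246°) = -1.111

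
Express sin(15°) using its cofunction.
sin(15°) = cos(90° - 15°) = cos(75°)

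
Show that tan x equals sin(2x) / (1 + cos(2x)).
RHS = 2 sin x cos x / (2cos²x) = sin x/cos x = tan x = LHS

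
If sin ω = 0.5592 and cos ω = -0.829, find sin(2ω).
sin(2ω) = 2 sin ω cos ω = -0.9272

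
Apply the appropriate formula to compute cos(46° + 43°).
cos(46° + 43°) = cos 46° cos 43° - sin 46° sin 43° = 0.01745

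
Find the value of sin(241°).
sin(241°) = -0.8746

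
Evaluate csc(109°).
csc(109°) = 1.058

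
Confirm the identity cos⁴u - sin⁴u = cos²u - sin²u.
LHS = (cos²u - sin²u)(cos²u + sin²u) = (cos²u - sin²u) · 1 = cos²u - sin²u = RHS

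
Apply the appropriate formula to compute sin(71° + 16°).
sin(71° + 16°) = sin 71° cos 16° + cos 71° sin 16° = 0.9986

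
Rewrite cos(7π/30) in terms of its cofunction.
cos(7π/30) = sin(π/2 - 7π/30) = sin(4π/15)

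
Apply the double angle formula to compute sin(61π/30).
sin(61π/30) = 2 sin 61π/60 cos 61π/60 = 0.1045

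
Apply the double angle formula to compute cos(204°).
cos(204°) = cos²102° - sin²102° = -0.9135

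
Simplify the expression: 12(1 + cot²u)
12(1 + cot²u) = 12(csc²u) (using Pythagorean identity)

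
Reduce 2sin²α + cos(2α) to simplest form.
2sin²α + cos(2α) = 1 (using Double angle)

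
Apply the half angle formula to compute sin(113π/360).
sin(113π/360) = √((1 - cos 113π/180)/2) = 0.8339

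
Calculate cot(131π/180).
cot(131π/180) = -0.8693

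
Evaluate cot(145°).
cot(145°) = -1.428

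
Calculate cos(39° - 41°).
cos(39° - 41°) = cos 39° cos 41° + sin 39° sin 41° = 0.9994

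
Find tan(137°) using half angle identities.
tan(137°) = sin 274° / (1 + cos 274°) = -0.9325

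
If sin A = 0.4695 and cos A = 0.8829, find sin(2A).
sin(2A) = 2 sin A cos A = 0.829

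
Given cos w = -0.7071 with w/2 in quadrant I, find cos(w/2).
cos(w/2) = ±√((1 + cos w)/2); positive since w/2 ∈ QI, so cos(w/2) = 0.3827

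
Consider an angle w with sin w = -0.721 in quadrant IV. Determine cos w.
cos w = √(1 - sin²w) = 0.6929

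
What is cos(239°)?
cos(239°) = -0.515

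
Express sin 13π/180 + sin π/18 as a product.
sin 13π/180 + sin π/18 = 2 sin(23π/360) cos(π/120)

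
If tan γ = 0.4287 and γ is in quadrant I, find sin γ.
sin γ = 0.394 (using tan²γ + 1 = sec²γ)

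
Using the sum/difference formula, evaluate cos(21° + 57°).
cos(21° + 57°) = cos 21° cos 57° - sin 21° sin 57° = 0.2079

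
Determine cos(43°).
cos(43°) = 0.7314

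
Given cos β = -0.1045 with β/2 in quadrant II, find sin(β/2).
sin(β/2) = ±√((1 - cos β)/2); positive since β/2 ∈ QII, so sin(β/2) = 0.7431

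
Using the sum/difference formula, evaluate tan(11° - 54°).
tan(11° - 54°) = (tan 11° - tan 54°)/(1 + tan 11° tan 54°) = -0.9325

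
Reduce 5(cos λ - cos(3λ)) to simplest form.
5(cos λ - cos(3λ)) = 5(2 sin(2λ) sin λ) (using Sum-to-product)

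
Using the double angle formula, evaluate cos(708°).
cos(708°) = cos²354° - sin²354° = 0.9781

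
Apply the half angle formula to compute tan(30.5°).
tan(30.5°) = sin 61° / (1 + cos 61°) = 0.589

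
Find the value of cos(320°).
cos(320°) = 0.766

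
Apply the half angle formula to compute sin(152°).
sin(152°) = √((1 - cos 304°)/2) = 0.4695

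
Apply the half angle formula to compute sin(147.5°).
sin(147.5°) = √((1 - cos 295°)/2) = 0.5373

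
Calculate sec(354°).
sec(354°) = 1.006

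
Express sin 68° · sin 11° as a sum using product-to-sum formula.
sin 68° sin 11° = (1/2)[cos(68°-11°) - cos(68°+11°)]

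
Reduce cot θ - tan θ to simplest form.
cot θ - tan θ = 2 cot(2θ) (using Double angle)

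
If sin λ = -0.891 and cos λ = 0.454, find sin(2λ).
sin(2λ) = 2 sin λ cos λ = -0.809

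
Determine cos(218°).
cos(218°) = -0.788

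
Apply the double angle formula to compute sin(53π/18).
sin(53π/18) = 2 sin 53π/36 cos 53π/36 = 0.1736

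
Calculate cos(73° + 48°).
cos(73° + 48°) = cos 73° cos 48° - sin 73° sin 48° = -0.515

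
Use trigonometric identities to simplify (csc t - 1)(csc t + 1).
(csc t - 1)(csc t + 1) = cot²t (using Diff. of squares)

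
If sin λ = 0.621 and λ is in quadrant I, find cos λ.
cos λ = 0.7838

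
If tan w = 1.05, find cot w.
cot w = 1/tan w = 0.9524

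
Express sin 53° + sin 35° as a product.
sin 53° + sin 35° = 2 sin(44°) cos(9°)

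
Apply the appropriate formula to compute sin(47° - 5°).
sin(47° - 5°) = sin 47° cos 5° - cos 47° sin 5° = 0.6691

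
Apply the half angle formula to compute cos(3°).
cos(3°) = √((1 + cos 6°)/2) = 0.9986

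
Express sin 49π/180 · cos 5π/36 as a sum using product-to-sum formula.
sin 49π/180 cos 5π/36 = (1/2)[sin(49π/180+5π/36) + sin(49π/180-5π/36)]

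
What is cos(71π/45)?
cos(71π/45) = 0.2419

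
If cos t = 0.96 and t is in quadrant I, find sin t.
sin t = 0.28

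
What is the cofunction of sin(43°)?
sin(43°) = cos(90° - 43°) = cos(47°)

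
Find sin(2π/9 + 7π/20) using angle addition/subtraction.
sin(2π/9 + 7π/20) = sin 2π/9 cos 7π/20 + cos 2π/9 sin 7π/20 = 0.9744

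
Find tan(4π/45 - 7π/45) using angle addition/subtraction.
tan(4π/45 - 7π/45) = (tan 4π/45 - tan 7π/45)/(1 + tan 4π/45 tan 7π/45) = -0.2126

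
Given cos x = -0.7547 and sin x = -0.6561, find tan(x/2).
tan(x/2) = sin x / (1 + cos x) = -2.675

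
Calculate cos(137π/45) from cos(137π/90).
cos(137π/45) = cos²137π/90 - sin²137π/90 = -0.9903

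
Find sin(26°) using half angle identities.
sin(26°) = √((1 - cos 52°)/2) = 0.4384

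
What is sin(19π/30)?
sin(19π/30) = 0.9135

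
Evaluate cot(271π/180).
cot(271π/180) = -0.01746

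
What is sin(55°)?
sin(55°) = 0.8192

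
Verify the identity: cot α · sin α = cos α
LHS = (cos α/sin α) · sin α = cos α = RHS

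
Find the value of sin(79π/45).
sin(79π/45) = -0.6947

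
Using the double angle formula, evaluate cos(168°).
cos(168°) = cos²84° - sin²84° = -0.9781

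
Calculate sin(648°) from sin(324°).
sin(648°) = 2 sin 324° cos 324° = -0.9511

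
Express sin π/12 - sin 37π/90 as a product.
sin π/12 - sin 37π/90 = 2 cos(89π/360) sin(-59π/360)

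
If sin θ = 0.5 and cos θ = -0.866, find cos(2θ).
cos(2θ) = cos²θ - sin²θ = 0.5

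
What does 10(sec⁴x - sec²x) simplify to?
10(sec⁴x - sec²x) = 10(tan⁴x + tan²x) (using Pythagorean)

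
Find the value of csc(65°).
csc(65°) = 1.103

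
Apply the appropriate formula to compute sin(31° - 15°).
sin(31° - 15°) = sin 31° cos 15° - cos 31° sin 15° = 0.2756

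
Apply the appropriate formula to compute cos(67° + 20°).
cos(67° + 20°) = cos 67° cos 20° - sin 67° sin 20° = 0.05234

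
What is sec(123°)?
sec(123°) = -1.836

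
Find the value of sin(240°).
sin(240°) = -√3/2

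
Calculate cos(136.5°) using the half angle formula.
cos(136.5°) = -√((1 + cos 273°)/2) = -0.7254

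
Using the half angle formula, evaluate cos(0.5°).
cos(0.5°) = √((1 + cos 1°)/2) = 1.0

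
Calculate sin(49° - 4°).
sin(49° - 4°) = sin 49° cos 4° - cos 49° sin 4° = √2/2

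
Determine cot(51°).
cot(51°) = 0.8098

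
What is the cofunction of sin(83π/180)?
sin(83π/180) = cos(π/2 - 83π/180) = cos(7π/180)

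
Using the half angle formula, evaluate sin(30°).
sin(30°) = √((1 - cos 60°)/2) = 1/2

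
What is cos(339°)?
cos(339°) = 0.9336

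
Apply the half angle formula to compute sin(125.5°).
sin(125.5°) = √((1 - cos 251°)/2) = 0.8141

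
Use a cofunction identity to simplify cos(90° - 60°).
cos(90° - 60°) = sin(60°)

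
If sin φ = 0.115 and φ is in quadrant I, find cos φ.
cos φ = 0.9934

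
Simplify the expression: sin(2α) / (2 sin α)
sin(2α) / (2 sin α) = cos α (using Double angle)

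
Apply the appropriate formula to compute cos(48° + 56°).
cos(48° + 56°) = cos 48° cos 56° - sin 48° sin 56° = -0.2419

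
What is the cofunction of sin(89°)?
sin(89°) = cos(90° - 89°) = cos(1°)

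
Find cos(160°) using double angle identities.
cos(160°) = cos²80° - sin²80° = -0.9397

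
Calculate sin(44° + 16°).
sin(44° + 16°) = sin 44° cos 16° + cos 44° sin 16° = √3/2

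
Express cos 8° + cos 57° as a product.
cos 8° + cos 57° = 2 cos(32.5°) cos(-24.5°)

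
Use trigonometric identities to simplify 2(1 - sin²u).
2(1 - sin²u) = 2(cos²u) (using Pythagorean identity)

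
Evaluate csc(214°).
csc(214°) = -1.788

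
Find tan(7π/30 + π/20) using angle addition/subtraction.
tan(7π/30 + π/20) = (tan 7π/30 + tan π/20)/(1 - tan 7π/30 tan π/20) = 1.235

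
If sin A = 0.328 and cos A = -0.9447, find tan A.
tan A = sin A / cos A = -0.3472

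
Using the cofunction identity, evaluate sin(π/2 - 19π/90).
sin(π/2 - 19π/90) = cos(19π/90) = 0.788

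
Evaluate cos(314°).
cos(314°) = 0.6947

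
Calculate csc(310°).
csc(310°) = -1.305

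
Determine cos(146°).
cos(146°) = -0.829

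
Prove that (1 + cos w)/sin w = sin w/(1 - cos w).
RHS = sin w(1 + cos w) / ((1 - cos w)(1 + cos w)) = sin w(1 + cos w) / (1 - cos²w) = sin w(1 + cos w) / sin²w = (1 + cos w)/sin w = LHS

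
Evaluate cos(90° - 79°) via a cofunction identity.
cos(90° - 79°) = sin(79°) = 0.9816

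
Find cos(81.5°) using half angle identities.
cos(81.5°) = √((1 + cos 163°)/2) = 0.1478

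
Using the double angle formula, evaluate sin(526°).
sin(526°) = 2 sin 263° cos 263° = 0.2419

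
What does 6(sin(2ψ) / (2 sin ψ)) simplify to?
6(sin(2ψ) / (2 sin ψ)) = 6(cos ψ) (using Double angle)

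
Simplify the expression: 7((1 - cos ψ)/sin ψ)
7((1 - cos ψ)/sin ψ) = 7(tan(ψ/2)) (using Half angle)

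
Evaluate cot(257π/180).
cot(257π/180) = 0.2309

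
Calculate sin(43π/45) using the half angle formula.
sin(43π/45) = √((1 - cos 86π/45)/2) = 0.1392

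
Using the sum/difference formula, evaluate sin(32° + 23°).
sin(32° + 23°) = sin 32° cos 23° + cos 32° sin 23° = 0.8192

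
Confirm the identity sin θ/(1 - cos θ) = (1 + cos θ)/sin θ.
LHS = sin θ(1 + cos θ) / ((1 - cos θ)(1 + cos θ)) = sin θ(1 + cos θ) / (1 - cos²θ) = sin θ(1 + cos θ) / sin²θ = (1 + cos θ)/sin θ = RHS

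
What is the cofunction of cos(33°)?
cos(33°) = sin(90° - 33°) = sin(57°)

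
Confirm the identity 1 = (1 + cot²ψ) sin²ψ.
RHS = csc²ψ · sin²ψ = (1/sin²ψ) · sin²ψ = 1 = LHS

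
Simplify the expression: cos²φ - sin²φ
cos²φ - sin²φ = cos(2φ) (using Double angle)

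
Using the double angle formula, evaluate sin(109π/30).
sin(109π/30) = 2 sin 109π/60 cos 109π/60 = -0.9135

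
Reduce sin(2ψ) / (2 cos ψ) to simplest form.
sin(2ψ) / (2 cos ψ) = sin ψ (using Double angle)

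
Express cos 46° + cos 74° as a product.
cos 46° + cos 74° = 2 cos(60°) cos(-14°)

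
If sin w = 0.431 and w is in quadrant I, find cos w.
cos w = 0.9024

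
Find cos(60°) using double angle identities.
cos(60°) = cos²30° - sin²30° = 1/2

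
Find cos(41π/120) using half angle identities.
cos(41π/120) = √((1 + cos 41π/60)/2) = 0.4772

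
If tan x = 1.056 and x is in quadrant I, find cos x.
cos x = 0.6876 (using tan²x + 1 = sec²x)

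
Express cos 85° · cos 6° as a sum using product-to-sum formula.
cos 85° cos 6° = (1/2)[cos(85°-6°) + cos(85°+6°)]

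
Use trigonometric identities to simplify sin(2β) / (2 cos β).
sin(2β) / (2 cos β) = sin β (using Double angle)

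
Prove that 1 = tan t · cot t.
RHS = (sin t/cos t) · (cos t/sin t) = 1 = LHS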